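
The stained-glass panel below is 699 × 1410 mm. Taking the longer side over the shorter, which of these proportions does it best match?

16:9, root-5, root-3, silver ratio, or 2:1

2:1

1410/699 ≈ 2.017. Nearest candidates are 2:1 (2.000, off by 0.017) and root-5 (2.236, off by 0.219).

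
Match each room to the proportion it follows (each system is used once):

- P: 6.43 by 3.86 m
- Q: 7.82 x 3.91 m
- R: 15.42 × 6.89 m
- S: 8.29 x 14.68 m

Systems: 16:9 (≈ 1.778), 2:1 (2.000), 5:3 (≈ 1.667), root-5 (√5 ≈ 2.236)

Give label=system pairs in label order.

P=5:3, Q=2:1, R=root-5, S=16:9

P = 6.43/3.86 ≈ 1.666 → 5:3 (1.667)
Q = 7.82/3.91 ≈ 2.000 → 2:1 (2.000)
R = 15.42/6.89 ≈ 2.238 → root-5 (2.236)
S = 14.68/8.29 ≈ 1.771 → 16:9 (1.778)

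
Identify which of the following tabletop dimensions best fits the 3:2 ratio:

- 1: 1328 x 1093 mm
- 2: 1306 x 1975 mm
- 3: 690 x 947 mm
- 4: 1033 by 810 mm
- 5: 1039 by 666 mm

2

Ratios (long/short): 1 ≈ 1.215; 2 ≈ 1.512; 3 ≈ 1.372; 4 ≈ 1.275; 5 ≈ 1.560.
3:2 ≈ 1.500; option 2 is nearest (Δ 0.012).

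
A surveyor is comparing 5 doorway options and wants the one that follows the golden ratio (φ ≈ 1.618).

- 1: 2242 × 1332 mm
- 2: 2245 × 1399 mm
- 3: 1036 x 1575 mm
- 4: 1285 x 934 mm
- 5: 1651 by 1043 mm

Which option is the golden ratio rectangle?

2

Ratios (long/short): 1 ≈ 1.683; 2 ≈ 1.605; 3 ≈ 1.520; 4 ≈ 1.376; 5 ≈ 1.583.
golden ratio ≈ 1.618; option 2 is nearest (Δ 0.013).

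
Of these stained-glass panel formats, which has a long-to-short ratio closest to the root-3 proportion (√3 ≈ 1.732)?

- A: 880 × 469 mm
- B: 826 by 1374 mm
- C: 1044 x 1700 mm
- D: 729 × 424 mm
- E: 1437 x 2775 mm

D

Ratios (long/short): A ≈ 1.876; B ≈ 1.663; C ≈ 1.628; D ≈ 1.719; E ≈ 1.931.
root-3 ≈ 1.732; option D is nearest (Δ 0.013).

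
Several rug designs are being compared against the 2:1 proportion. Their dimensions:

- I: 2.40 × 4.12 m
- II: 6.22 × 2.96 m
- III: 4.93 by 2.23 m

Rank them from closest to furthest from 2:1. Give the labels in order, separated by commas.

II, III, I

I: 4.12/2.40 ≈ 1.717 → |1.717 − 2.000| = 0.283
II: 6.22/2.96 ≈ 2.101 → |2.101 − 2.000| = 0.101
III: 4.93/2.23 ≈ 2.211 → |2.211 − 2.000| = 0.211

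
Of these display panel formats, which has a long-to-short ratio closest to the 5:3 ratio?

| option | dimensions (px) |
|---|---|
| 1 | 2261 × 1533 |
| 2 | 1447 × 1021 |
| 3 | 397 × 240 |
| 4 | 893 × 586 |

Target 5:3 ≈ 1.667.
1: 1.475 (Δ0.192)  2: 1.417 (Δ0.250)  3: 1.654 (Δ0.013)  4: 1.524 (Δ0.143)

3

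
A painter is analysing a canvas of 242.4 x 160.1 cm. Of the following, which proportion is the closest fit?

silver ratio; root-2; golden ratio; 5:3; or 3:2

3:2

Ratio = 242.4 / 160.1 ≈ 1.514.
Distances: silver ratio 2.414 (Δ 0.900); root-2 1.414 (Δ 0.100); golden ratio 1.618 (Δ 0.104); 5:3 1.667 (Δ 0.153); 3:2 1.500 (Δ 0.014).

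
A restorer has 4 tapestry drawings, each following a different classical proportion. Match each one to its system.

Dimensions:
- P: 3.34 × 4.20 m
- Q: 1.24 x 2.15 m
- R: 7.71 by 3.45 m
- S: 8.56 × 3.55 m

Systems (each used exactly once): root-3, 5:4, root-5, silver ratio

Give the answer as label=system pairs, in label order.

P=5:4, Q=root-3, R=root-5, S=silver ratio

P = 4.20/3.34 ≈ 1.257 → 5:4 (1.250)
Q = 2.15/1.24 ≈ 1.734 → root-3 (1.732)
R = 7.71/3.45 ≈ 2.235 → root-5 (2.236)
S = 8.56/3.55 ≈ 2.411 → silver ratio (2.414)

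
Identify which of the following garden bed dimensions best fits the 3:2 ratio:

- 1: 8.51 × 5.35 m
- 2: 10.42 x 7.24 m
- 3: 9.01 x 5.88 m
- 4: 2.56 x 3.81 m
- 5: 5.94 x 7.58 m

4

Ratios (long/short): 1 ≈ 1.591; 2 ≈ 1.439; 3 ≈ 1.532; 4 ≈ 1.488; 5 ≈ 1.276.
3:2 ≈ 1.500; option 4 is nearest (Δ 0.012).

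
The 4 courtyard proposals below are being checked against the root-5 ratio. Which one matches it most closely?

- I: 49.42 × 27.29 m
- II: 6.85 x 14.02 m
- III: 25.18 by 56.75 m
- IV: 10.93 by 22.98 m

Ratios (long/short): I ≈ 1.811; II ≈ 2.047; III ≈ 2.254; IV ≈ 2.102.
root-5 ≈ 2.236; option III is nearest (Δ 0.018).

III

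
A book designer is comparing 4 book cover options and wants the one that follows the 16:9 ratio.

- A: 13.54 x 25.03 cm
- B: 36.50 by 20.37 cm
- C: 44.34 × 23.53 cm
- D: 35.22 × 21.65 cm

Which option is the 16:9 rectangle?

Target 16:9 ≈ 1.778.
A: 1.849 (Δ0.071)  B: 1.792 (Δ0.014)  C: 1.884 (Δ0.106)  D: 1.627 (Δ0.151)

B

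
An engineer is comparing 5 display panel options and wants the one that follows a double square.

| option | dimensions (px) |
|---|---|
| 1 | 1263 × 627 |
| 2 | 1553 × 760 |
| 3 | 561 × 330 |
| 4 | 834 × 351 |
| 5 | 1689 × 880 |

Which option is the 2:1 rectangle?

Ratios (long/short): 1 ≈ 2.014; 2 ≈ 2.043; 3 ≈ 1.700; 4 ≈ 2.376; 5 ≈ 1.919.
2:1 ≈ 2.000; option 1 is nearest (Δ 0.014).

1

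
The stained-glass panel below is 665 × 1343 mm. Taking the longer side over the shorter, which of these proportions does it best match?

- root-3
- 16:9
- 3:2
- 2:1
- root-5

1343/665 ≈ 2.020. Nearest candidates are 2:1 (2.000, off by 0.020) and root-5 (2.236, off by 0.216).

2:1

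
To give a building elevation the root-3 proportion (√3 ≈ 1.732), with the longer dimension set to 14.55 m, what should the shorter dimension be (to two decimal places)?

root-3 ≈ 1.73205.
Shorter side = 14.55 ÷ 1.73205 ≈ 8.4005 → 8.40 m.

8.40 m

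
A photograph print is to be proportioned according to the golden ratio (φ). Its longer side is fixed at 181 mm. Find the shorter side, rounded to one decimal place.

golden ratio ≈ 1.61803.
Shorter side = 181 ÷ 1.61803 ≈ 111.864 → 111.9 mm.

111.9 mm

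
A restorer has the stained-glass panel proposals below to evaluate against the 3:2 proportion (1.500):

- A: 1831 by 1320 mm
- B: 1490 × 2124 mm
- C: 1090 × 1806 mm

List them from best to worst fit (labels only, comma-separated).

Ratios: A = 1831 / 1320 ≈ 1.387; B = 2124 / 1490 ≈ 1.426; C = 1806 / 1090 ≈ 1.657.
|Δ from 1.500|: A 0.113; B 0.074; C 0.157.

B, A, C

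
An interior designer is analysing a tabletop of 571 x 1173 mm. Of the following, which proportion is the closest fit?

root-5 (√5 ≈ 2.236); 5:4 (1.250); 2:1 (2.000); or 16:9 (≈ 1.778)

Ratio = 1173 / 571 ≈ 2.054.
Distances: root-5 2.236 (Δ 0.182); 5:4 1.250 (Δ 0.804); 2:1 2.000 (Δ 0.054); 16:9 1.778 (Δ 0.276).

2:1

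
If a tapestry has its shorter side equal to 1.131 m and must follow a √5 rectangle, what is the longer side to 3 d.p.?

root-5 ≈ 2.23607.
Longer side = 1.131 × 2.23607 ≈ 2.52900 → 2.529 m.

2.529 m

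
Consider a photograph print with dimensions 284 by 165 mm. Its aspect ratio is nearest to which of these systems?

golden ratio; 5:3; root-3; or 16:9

root-3

284/165 ≈ 1.721. Nearest candidates are root-3 (1.732, off by 0.011) and 5:3 (1.667, off by 0.054).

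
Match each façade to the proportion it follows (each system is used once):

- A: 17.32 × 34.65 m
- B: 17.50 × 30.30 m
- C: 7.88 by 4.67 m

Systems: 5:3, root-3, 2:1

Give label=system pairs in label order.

A = 34.65/17.32 ≈ 2.001 → 2:1 (2.000)
B = 30.30/17.50 ≈ 1.731 → root-3 (1.732)
C = 7.88/4.67 ≈ 1.687 → 5:3 (1.667)

A=2:1, B=root-3, C=5:3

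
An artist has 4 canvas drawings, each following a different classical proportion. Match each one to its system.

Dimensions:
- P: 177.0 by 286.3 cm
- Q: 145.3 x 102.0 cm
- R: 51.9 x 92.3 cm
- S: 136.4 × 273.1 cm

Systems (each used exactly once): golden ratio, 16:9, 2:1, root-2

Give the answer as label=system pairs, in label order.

Ratios: P ≈ 1.618; Q ≈ 1.425; R ≈ 1.778; S ≈ 2.002.
Targets: golden ratio ≈ 1.618; 16:9 ≈ 1.778; 2:1 ≈ 2.000; root-2 ≈ 1.414.

P=golden ratio, Q=root-2, R=16:9, S=2:1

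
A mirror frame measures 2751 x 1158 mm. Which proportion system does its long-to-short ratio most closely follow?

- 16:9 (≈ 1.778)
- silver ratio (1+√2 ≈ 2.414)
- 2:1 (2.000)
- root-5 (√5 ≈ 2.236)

silver ratio

2751/1158 ≈ 2.376. Nearest candidates are silver ratio (2.414, off by 0.038) and root-5 (2.236, off by 0.140).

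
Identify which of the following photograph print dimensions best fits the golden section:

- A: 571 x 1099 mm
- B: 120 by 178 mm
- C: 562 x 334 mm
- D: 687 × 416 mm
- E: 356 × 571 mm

Target golden ratio ≈ 1.618.
A: 1.925 (Δ0.307)  B: 1.483 (Δ0.135)  C: 1.683 (Δ0.065)  D: 1.651 (Δ0.033)  E: 1.604 (Δ0.014)

E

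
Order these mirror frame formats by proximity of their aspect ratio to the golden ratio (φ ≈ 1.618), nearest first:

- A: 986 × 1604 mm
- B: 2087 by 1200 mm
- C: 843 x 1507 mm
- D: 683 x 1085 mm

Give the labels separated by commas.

A: 1604/986 ≈ 1.627 → |1.627 − 1.618| = 0.009
B: 2087/1200 ≈ 1.739 → |1.739 − 1.618| = 0.121
C: 1507/843 ≈ 1.788 → |1.788 − 1.618| = 0.170
D: 1085/683 ≈ 1.589 → |1.589 − 1.618| = 0.029

A, D, B, C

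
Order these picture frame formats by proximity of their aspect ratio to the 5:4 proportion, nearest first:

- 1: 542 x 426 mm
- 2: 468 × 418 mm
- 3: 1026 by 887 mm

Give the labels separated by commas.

1, 3, 2

1: 542/426 ≈ 1.272 → |1.272 − 1.250| = 0.022
2: 468/418 ≈ 1.120 → |1.120 − 1.250| = 0.130
3: 1026/887 ≈ 1.157 → |1.157 − 1.250| = 0.093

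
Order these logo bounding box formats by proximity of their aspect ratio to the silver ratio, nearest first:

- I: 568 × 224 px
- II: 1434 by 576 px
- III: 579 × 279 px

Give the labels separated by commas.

II, I, III

I: 568/224 ≈ 2.536 → |2.536 − 2.414| = 0.122
II: 1434/576 ≈ 2.490 → |2.490 − 2.414| = 0.076
III: 579/279 ≈ 2.075 → |2.075 − 2.414| = 0.339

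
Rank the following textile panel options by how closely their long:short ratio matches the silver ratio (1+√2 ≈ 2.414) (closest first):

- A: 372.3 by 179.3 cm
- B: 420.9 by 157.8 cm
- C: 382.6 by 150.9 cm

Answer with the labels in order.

A: 372.3/179.3 ≈ 2.076 → |2.076 − 2.414| = 0.338
B: 420.9/157.8 ≈ 2.667 → |2.667 − 2.414| = 0.253
C: 382.6/150.9 ≈ 2.535 → |2.535 − 2.414| = 0.121

C, B, A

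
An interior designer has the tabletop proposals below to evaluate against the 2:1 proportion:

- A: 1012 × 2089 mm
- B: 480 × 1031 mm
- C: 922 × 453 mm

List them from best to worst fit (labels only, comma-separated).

A: 2089/1012 ≈ 2.064 → |2.064 − 2.000| = 0.064
B: 1031/480 ≈ 2.148 → |2.148 − 2.000| = 0.148
C: 922/453 ≈ 2.035 → |2.035 − 2.000| = 0.035

C, A, B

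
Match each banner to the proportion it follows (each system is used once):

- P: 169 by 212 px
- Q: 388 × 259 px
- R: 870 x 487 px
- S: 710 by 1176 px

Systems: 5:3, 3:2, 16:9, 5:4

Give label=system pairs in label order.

P = 212/169 ≈ 1.254 → 5:4 (1.250)
Q = 388/259 ≈ 1.498 → 3:2 (1.500)
R = 870/487 ≈ 1.786 → 16:9 (1.778)
S = 1176/710 ≈ 1.656 → 5:3 (1.667)

P=5:4, Q=3:2, R=16:9, S=5:3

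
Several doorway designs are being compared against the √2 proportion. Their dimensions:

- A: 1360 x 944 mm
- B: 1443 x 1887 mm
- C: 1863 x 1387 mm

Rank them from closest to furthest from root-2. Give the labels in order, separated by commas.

Ratios: A = 1360 / 944 ≈ 1.441; B = 1887 / 1443 ≈ 1.308; C = 1863 / 1387 ≈ 1.343.
|Δ from 1.414|: A 0.027; B 0.106; C 0.071.

A, C, B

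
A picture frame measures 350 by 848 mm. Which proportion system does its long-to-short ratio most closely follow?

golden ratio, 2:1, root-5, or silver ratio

silver ratio

848/350 ≈ 2.423. Nearest candidates are silver ratio (2.414, off by 0.009) and root-5 (2.236, off by 0.187).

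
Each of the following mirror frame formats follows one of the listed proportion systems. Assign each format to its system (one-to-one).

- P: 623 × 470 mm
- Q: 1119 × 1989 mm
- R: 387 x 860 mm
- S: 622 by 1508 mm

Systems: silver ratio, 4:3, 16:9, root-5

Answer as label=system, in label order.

P=4:3, Q=16:9, R=root-5, S=silver ratio

Ratios: P ≈ 1.326; Q ≈ 1.777; R ≈ 2.222; S ≈ 2.424.
Targets: silver ratio ≈ 2.414; 4:3 ≈ 1.333; 16:9 ≈ 1.778; root-5 ≈ 2.236.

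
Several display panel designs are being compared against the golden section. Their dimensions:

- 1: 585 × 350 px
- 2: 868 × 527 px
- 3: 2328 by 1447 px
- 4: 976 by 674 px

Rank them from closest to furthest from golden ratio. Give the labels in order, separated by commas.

Ratios: 1 = 585 / 350 ≈ 1.671; 2 = 868 / 527 ≈ 1.647; 3 = 2328 / 1447 ≈ 1.609; 4 = 976 / 674 ≈ 1.448.
|Δ from 1.618|: 1 0.053; 2 0.029; 3 0.009; 4 0.170.

3, 2, 1, 4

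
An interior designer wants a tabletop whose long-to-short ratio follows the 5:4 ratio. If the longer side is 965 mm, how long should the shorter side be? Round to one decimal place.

5:4 = 1.25000.
Shorter side = 965 ÷ 1.25000 ≈ 772.000 → 772.0 mm.

772.0 mm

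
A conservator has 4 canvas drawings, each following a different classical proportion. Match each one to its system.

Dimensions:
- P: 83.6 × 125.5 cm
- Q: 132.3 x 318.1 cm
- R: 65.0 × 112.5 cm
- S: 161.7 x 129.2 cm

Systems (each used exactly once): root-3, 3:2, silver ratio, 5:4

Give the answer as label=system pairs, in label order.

P=3:2, Q=silver ratio, R=root-3, S=5:4

Ratios: P ≈ 1.501; Q ≈ 2.404; R ≈ 1.731; S ≈ 1.252.
Targets: root-3 ≈ 1.732; 3:2 ≈ 1.500; silver ratio ≈ 2.414; 5:4 ≈ 1.250.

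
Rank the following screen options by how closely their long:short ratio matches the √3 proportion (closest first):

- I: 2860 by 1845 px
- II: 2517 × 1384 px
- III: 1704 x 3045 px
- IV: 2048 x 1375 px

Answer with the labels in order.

III, II, I, IV

Ratios: I = 2860 / 1845 ≈ 1.550; II = 2517 / 1384 ≈ 1.819; III = 3045 / 1704 ≈ 1.787; IV = 2048 / 1375 ≈ 1.489.
|Δ from 1.732|: I 0.182; II 0.087; III 0.055; IV 0.243.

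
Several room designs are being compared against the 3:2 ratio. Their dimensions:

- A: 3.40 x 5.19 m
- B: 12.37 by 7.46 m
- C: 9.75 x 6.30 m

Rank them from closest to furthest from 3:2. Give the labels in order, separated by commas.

A, C, B

A: 5.19/3.40 ≈ 1.526 → |1.526 − 1.500| = 0.026
B: 12.37/7.46 ≈ 1.658 → |1.658 − 1.500| = 0.158
C: 9.75/6.30 ≈ 1.548 → |1.548 − 1.500| = 0.048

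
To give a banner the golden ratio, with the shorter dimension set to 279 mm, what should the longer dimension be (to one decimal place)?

golden ratio ≈ 1.61803.
Longer side = 279 × 1.61803 ≈ 451.430 → 451.4 mm.

451.4 mm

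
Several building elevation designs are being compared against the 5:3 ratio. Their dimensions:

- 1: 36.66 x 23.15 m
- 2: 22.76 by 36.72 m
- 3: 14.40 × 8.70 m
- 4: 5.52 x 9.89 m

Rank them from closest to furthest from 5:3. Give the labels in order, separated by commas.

3, 2, 1, 4

1: 36.66/23.15 ≈ 1.584 → |1.584 − 1.667| = 0.083
2: 36.72/22.76 ≈ 1.613 → |1.613 − 1.667| = 0.054
3: 14.40/8.70 ≈ 1.655 → |1.655 − 1.667| = 0.012
4: 9.89/5.52 ≈ 1.792 → |1.792 − 1.667| = 0.125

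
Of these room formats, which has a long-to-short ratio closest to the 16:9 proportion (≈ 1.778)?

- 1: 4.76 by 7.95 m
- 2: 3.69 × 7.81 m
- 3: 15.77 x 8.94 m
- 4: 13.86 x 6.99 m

Target 16:9 ≈ 1.778.
1: 1.670 (Δ0.108)  2: 2.117 (Δ0.339)  3: 1.764 (Δ0.014)  4: 1.983 (Δ0.205)

3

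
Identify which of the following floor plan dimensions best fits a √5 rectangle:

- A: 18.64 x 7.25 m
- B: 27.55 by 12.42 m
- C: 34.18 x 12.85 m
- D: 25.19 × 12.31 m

Ratios (long/short): A ≈ 2.571; B ≈ 2.218; C ≈ 2.660; D ≈ 2.046.
root-5 ≈ 2.236; option B is nearest (Δ 0.018).

B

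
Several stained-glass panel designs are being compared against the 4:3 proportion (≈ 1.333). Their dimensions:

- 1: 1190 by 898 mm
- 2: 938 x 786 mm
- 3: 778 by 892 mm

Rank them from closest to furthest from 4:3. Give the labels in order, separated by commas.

1, 2, 3

Ratios: 1 = 1190 / 898 ≈ 1.325; 2 = 938 / 786 ≈ 1.193; 3 = 892 / 778 ≈ 1.147.
|Δ from 1.333|: 1 0.008; 2 0.140; 3 0.186.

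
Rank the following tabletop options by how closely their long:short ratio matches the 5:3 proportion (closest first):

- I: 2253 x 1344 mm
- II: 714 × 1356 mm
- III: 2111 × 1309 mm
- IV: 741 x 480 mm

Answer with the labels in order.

Ratios: I = 2253 / 1344 ≈ 1.676; II = 1356 / 714 ≈ 1.899; III = 2111 / 1309 ≈ 1.613; IV = 741 / 480 ≈ 1.544.
|Δ from 1.667|: I 0.009; II 0.232; III 0.054; IV 0.123.

I, III, IV, II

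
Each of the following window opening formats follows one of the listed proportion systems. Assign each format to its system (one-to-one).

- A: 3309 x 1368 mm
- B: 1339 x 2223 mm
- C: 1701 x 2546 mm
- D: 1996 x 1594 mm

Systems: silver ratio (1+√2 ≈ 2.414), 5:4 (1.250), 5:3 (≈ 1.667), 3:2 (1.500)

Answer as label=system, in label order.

A = 3309/1368 ≈ 2.419 → silver ratio (2.414)
B = 2223/1339 ≈ 1.660 → 5:3 (1.667)
C = 2546/1701 ≈ 1.497 → 3:2 (1.500)
D = 1996/1594 ≈ 1.252 → 5:4 (1.250)

A=silver ratio, B=5:3, C=3:2, D=5:4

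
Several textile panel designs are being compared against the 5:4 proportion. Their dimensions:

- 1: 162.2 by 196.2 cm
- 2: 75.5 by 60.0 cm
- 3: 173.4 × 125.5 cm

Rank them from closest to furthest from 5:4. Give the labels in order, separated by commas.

Ratios: 1 = 196.2 / 162.2 ≈ 1.210; 2 = 75.5 / 60.0 ≈ 1.258; 3 = 173.4 / 125.5 ≈ 1.382.
|Δ from 1.250|: 1 0.040; 2 0.008; 3 0.132.

2, 1, 3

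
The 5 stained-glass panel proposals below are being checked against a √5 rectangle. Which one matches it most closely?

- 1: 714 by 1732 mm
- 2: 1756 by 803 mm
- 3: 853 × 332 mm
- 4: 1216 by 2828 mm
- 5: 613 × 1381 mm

Target root-5 ≈ 2.236.
1: 2.426 (Δ0.190)  2: 2.187 (Δ0.049)  3: 2.569 (Δ0.333)  4: 2.326 (Δ0.090)  5: 2.253 (Δ0.017)

5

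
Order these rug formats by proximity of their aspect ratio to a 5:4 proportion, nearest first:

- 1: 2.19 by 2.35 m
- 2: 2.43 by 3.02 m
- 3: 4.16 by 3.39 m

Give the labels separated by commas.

2, 3, 1

1: 2.35/2.19 ≈ 1.073 → |1.073 − 1.250| = 0.177
2: 3.02/2.43 ≈ 1.243 → |1.243 − 1.250| = 0.007
3: 4.16/3.39 ≈ 1.227 → |1.227 − 1.250| = 0.023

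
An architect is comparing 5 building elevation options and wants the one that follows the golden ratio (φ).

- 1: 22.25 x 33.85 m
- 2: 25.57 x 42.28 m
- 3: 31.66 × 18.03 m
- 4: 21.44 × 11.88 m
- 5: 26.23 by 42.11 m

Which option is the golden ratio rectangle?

5

Ratios (long/short): 1 ≈ 1.521; 2 ≈ 1.654; 3 ≈ 1.756; 4 ≈ 1.805; 5 ≈ 1.605.
golden ratio ≈ 1.618; option 5 is nearest (Δ 0.013).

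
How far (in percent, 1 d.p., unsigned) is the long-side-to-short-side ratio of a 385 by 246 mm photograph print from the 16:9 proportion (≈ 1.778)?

Ratio = 385 / 246 ≈ 1.5650.
Ideal 16:9 ≈ 1.7778. |1.5650 − 1.7778| / 1.7778 ≈ 11.97% → 12.0%.

12.0%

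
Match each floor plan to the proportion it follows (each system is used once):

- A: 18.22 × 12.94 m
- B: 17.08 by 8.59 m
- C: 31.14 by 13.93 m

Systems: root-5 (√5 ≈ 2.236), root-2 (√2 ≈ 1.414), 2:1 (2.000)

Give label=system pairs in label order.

A = 18.22/12.94 ≈ 1.408 → root-2 (1.414)
B = 17.08/8.59 ≈ 1.988 → 2:1 (2.000)
C = 31.14/13.93 ≈ 2.235 → root-5 (2.236)

A=root-2, B=2:1, C=root-5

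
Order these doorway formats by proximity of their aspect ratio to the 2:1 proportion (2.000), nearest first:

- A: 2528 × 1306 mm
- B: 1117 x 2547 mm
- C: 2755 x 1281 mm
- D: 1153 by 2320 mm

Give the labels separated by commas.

D, A, C, B

Ratios: A = 2528 / 1306 ≈ 1.936; B = 2547 / 1117 ≈ 2.280; C = 2755 / 1281 ≈ 2.151; D = 2320 / 1153 ≈ 2.012.
|Δ from 2.000|: A 0.064; B 0.280; C 0.151; D 0.012.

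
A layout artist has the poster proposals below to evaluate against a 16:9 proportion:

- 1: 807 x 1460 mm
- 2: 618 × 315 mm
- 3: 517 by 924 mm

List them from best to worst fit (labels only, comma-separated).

3, 1, 2

Ratios: 1 = 1460 / 807 ≈ 1.809; 2 = 618 / 315 ≈ 1.962; 3 = 924 / 517 ≈ 1.787.
|Δ from 1.778|: 1 0.031; 2 0.184; 3 0.009.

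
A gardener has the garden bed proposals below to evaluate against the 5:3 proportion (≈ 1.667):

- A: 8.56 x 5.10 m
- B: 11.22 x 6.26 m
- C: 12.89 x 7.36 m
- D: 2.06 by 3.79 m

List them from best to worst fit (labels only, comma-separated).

A: 8.56/5.10 ≈ 1.678 → |1.678 − 1.667| = 0.011
B: 11.22/6.26 ≈ 1.792 → |1.792 − 1.667| = 0.125
C: 12.89/7.36 ≈ 1.751 → |1.751 − 1.667| = 0.084
D: 3.79/2.06 ≈ 1.840 → |1.840 − 1.667| = 0.173

A, C, B, D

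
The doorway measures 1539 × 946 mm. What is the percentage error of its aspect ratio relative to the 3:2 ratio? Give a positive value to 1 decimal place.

Ratio = 1539 / 946 ≈ 1.6268.
Ideal 3:2 = 1.5000. |1.6268 − 1.5000| / 1.5000 ≈ 8.45% → 8.5%.

8.5%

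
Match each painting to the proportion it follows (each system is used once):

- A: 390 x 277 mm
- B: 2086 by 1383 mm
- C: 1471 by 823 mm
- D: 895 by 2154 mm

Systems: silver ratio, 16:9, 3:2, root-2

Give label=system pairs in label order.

A=root-2, B=3:2, C=16:9, D=silver ratio

Ratios: A ≈ 1.408; B ≈ 1.508; C ≈ 1.787; D ≈ 2.407.
Targets: silver ratio ≈ 2.414; 16:9 ≈ 1.778; 3:2 ≈ 1.500; root-2 ≈ 1.414.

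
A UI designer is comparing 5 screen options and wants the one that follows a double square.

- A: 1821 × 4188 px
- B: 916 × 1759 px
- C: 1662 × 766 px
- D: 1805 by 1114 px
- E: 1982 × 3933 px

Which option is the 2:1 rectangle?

E

Target 2:1 ≈ 2.000.
A: 2.300 (Δ0.300)  B: 1.920 (Δ0.080)  C: 2.170 (Δ0.170)  D: 1.620 (Δ0.380)  E: 1.984 (Δ0.016)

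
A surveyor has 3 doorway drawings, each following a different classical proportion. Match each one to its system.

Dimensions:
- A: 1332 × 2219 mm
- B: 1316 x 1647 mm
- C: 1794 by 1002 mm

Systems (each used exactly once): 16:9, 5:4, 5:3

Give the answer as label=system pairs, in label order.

A=5:3, B=5:4, C=16:9

Ratios: A ≈ 1.666; B ≈ 1.252; C ≈ 1.790.
Targets: 16:9 ≈ 1.778; 5:4 ≈ 1.250; 5:3 ≈ 1.667.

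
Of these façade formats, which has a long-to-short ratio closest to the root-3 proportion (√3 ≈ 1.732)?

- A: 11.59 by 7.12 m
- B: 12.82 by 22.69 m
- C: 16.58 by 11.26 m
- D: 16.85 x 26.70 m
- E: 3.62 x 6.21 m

E

Target root-3 ≈ 1.732.
A: 1.628 (Δ0.104)  B: 1.770 (Δ0.038)  C: 1.472 (Δ0.260)  D: 1.585 (Δ0.147)  E: 1.715 (Δ0.017)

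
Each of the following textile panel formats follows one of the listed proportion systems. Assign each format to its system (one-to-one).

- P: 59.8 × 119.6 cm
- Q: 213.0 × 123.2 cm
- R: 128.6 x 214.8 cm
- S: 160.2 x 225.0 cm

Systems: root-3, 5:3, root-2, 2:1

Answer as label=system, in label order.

Ratios: P ≈ 2.000; Q ≈ 1.729; R ≈ 1.670; S ≈ 1.404.
Targets: root-3 ≈ 1.732; 5:3 ≈ 1.667; root-2 ≈ 1.414; 2:1 ≈ 2.000.

P=2:1, Q=root-3, R=5:3, S=root-2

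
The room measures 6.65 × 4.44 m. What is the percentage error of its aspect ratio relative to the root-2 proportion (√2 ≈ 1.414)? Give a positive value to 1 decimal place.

Ratio = 6.65 / 4.44 ≈ 1.4977.
Ideal root-2 ≈ 1.4142. |1.4977 − 1.4142| / 1.4142 ≈ 5.90% → 5.9%.

5.9%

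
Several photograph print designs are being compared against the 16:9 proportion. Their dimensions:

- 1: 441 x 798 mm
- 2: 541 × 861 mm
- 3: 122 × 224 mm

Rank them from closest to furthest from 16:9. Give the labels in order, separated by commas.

Ratios: 1 = 798 / 441 ≈ 1.810; 2 = 861 / 541 ≈ 1.591; 3 = 224 / 122 ≈ 1.836.
|Δ from 1.778|: 1 0.032; 2 0.187; 3 0.058.

1, 3, 2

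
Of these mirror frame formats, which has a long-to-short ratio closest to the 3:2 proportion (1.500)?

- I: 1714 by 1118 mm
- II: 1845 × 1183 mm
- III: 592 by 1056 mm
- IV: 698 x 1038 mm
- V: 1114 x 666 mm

Ratios (long/short): I ≈ 1.533; II ≈ 1.560; III ≈ 1.784; IV ≈ 1.487; V ≈ 1.673.
3:2 ≈ 1.500; option IV is nearest (Δ 0.013).

IV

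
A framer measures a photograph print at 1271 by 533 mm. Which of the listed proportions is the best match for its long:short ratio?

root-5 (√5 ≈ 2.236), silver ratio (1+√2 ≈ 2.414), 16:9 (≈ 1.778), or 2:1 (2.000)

Ratio = 1271 / 533 ≈ 2.385.
Distances: root-5 2.236 (Δ 0.149); silver ratio 2.414 (Δ 0.029); 16:9 1.778 (Δ 0.607); 2:1 2.000 (Δ 0.385).

silver ratio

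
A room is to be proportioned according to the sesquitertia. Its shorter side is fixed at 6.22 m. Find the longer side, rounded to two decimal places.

4:3 ≈ 1.33333.
Longer side = 6.22 × 1.33333 ≈ 8.2933 → 8.29 m.

8.29 m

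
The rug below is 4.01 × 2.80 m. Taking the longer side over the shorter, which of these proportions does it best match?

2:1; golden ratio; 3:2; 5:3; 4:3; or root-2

root-2

Ratio = 4.01 / 2.80 ≈ 1.432.
Distances: 2:1 2.000 (Δ 0.568); golden ratio 1.618 (Δ 0.186); 3:2 1.500 (Δ 0.068); 5:3 1.667 (Δ 0.235); 4:3 1.333 (Δ 0.099); root-2 1.414 (Δ 0.018).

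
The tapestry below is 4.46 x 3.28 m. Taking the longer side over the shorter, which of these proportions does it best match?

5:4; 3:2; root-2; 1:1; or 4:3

4:3

4.46/3.28 ≈ 1.360. Nearest candidates are 4:3 (1.333, off by 0.027) and root-2 (1.414, off by 0.054).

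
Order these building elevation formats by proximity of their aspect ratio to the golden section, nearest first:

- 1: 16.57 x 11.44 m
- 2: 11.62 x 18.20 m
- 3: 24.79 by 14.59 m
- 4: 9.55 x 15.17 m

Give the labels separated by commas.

4, 2, 3, 1

1: 16.57/11.44 ≈ 1.448 → |1.448 − 1.618| = 0.170
2: 18.20/11.62 ≈ 1.566 → |1.566 − 1.618| = 0.052
3: 24.79/14.59 ≈ 1.699 → |1.699 − 1.618| = 0.081
4: 15.17/9.55 ≈ 1.588 → |1.588 − 1.618| = 0.030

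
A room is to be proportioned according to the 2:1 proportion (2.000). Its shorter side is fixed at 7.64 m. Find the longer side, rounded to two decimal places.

15.28 m

2:1 = 2.00000.
Longer side = 7.64 × 2.00000 ≈ 15.2800 → 15.28 m.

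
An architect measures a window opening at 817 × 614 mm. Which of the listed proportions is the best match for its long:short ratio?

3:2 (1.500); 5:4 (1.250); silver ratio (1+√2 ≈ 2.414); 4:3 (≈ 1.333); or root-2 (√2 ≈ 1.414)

Ratio = 817 / 614 ≈ 1.331.
Distances: 3:2 1.500 (Δ 0.169); 5:4 1.250 (Δ 0.081); silver ratio 2.414 (Δ 1.083); 4:3 1.333 (Δ 0.002); root-2 1.414 (Δ 0.083).

4:3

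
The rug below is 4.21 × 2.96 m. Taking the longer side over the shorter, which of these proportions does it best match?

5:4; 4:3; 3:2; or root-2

Ratio = 4.21 / 2.96 ≈ 1.422.
Distances: 5:4 1.250 (Δ 0.172); 4:3 1.333 (Δ 0.089); 3:2 1.500 (Δ 0.078); root-2 1.414 (Δ 0.008).

root-2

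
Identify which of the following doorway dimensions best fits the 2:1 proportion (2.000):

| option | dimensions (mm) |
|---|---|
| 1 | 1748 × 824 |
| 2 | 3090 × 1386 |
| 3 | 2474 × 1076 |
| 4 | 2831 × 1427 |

4

Target 2:1 ≈ 2.000.
1: 2.121 (Δ0.121)  2: 2.229 (Δ0.229)  3: 2.299 (Δ0.299)  4: 1.984 (Δ0.016)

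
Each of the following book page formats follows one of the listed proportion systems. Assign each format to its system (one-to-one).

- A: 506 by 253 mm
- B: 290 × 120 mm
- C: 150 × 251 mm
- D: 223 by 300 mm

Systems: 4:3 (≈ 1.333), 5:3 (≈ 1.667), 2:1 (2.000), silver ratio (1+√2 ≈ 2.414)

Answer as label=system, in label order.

A=2:1, B=silver ratio, C=5:3, D=4:3

A = 506/253 ≈ 2.000 → 2:1 (2.000)
B = 290/120 ≈ 2.417 → silver ratio (2.414)
C = 251/150 ≈ 1.673 → 5:3 (1.667)
D = 300/223 ≈ 1.345 → 4:3 (1.333)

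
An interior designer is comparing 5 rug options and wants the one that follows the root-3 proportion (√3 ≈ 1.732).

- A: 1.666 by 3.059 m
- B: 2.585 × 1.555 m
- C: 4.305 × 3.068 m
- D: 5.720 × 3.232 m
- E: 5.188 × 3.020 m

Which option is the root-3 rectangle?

E

Target root-3 ≈ 1.732.
A: 1.836 (Δ0.104)  B: 1.662 (Δ0.070)  C: 1.403 (Δ0.329)  D: 1.770 (Δ0.038)  E: 1.718 (Δ0.014)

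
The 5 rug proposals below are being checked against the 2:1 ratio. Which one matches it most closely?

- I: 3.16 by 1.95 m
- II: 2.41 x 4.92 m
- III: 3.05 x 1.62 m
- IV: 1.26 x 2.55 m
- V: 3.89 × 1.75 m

IV

Ratios (long/short): I ≈ 1.621; II ≈ 2.041; III ≈ 1.883; IV ≈ 2.024; V ≈ 2.223.
2:1 ≈ 2.000; option IV is nearest (Δ 0.024).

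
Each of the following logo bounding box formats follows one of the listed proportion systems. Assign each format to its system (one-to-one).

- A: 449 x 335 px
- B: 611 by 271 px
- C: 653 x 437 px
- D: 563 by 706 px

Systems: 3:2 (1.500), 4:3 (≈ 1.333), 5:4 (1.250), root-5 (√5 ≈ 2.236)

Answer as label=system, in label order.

A=4:3, B=root-5, C=3:2, D=5:4

A = 449/335 ≈ 1.340 → 4:3 (1.333)
B = 611/271 ≈ 2.255 → root-5 (2.236)
C = 653/437 ≈ 1.494 → 3:2 (1.500)
D = 706/563 ≈ 1.254 → 5:4 (1.250)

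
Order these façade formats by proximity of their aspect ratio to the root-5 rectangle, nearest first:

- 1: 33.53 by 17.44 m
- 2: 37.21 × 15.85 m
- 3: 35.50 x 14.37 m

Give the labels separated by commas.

2, 3, 1

1: 33.53/17.44 ≈ 1.923 → |1.923 − 2.236| = 0.313
2: 37.21/15.85 ≈ 2.348 → |2.348 − 2.236| = 0.112
3: 35.50/14.37 ≈ 2.470 → |2.470 − 2.236| = 0.234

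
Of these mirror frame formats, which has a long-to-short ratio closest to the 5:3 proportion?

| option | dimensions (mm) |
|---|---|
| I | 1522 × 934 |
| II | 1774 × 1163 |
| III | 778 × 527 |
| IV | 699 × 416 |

Target 5:3 ≈ 1.667.
I: 1.630 (Δ0.037)  II: 1.525 (Δ0.142)  III: 1.476 (Δ0.191)  IV: 1.680 (Δ0.013)

IV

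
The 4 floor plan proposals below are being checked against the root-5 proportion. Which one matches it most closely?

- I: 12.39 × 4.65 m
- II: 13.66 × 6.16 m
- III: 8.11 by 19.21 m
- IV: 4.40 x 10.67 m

II

Target root-5 ≈ 2.236.
I: 2.665 (Δ0.429)  II: 2.218 (Δ0.018)  III: 2.369 (Δ0.133)  IV: 2.425 (Δ0.189)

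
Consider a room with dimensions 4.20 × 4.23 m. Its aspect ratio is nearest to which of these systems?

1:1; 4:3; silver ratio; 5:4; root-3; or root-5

1:1

Ratio = 4.23 / 4.20 ≈ 1.007.
Distances: 1:1 1.000 (Δ 0.007); 4:3 1.333 (Δ 0.326); silver ratio 2.414 (Δ 1.407); 5:4 1.250 (Δ 0.243); root-3 1.732 (Δ 0.725); root-5 2.236 (Δ 1.229).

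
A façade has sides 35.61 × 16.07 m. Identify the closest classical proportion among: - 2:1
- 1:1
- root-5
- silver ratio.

35.61/16.07 ≈ 2.216. Nearest candidates are root-5 (2.236, off by 0.020) and silver ratio (2.414, off by 0.198).

root-5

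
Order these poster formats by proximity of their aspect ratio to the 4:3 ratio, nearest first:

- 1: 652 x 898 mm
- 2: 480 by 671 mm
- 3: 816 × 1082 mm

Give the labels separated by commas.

3, 1, 2

1: 898/652 ≈ 1.377 → |1.377 − 1.333| = 0.044
2: 671/480 ≈ 1.398 → |1.398 − 1.333| = 0.065
3: 1082/816 ≈ 1.326 → |1.326 − 1.333| = 0.007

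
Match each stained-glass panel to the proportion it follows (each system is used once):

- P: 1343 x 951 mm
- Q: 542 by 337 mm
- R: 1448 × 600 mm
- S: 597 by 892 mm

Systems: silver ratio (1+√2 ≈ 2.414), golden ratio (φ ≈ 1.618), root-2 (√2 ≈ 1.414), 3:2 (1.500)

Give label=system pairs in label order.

P = 1343/951 ≈ 1.412 → root-2 (1.414)
Q = 542/337 ≈ 1.608 → golden ratio (1.618)
R = 1448/600 ≈ 2.413 → silver ratio (2.414)
S = 892/597 ≈ 1.494 → 3:2 (1.500)

P=root-2, Q=golden ratio, R=silver ratio, S=3:2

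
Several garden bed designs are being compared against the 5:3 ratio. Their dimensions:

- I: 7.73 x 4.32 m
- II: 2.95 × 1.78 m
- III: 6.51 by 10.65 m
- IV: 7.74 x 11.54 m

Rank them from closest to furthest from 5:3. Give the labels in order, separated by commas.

II, III, I, IV

Ratios: I = 7.73 / 4.32 ≈ 1.789; II = 2.95 / 1.78 ≈ 1.657; III = 10.65 / 6.51 ≈ 1.636; IV = 11.54 / 7.74 ≈ 1.491.
|Δ from 1.667|: I 0.122; II 0.010; III 0.031; IV 0.176.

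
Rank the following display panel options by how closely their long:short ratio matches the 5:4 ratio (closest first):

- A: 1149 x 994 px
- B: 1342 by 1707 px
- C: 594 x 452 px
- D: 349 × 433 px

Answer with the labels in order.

Ratios: A = 1149 / 994 ≈ 1.156; B = 1707 / 1342 ≈ 1.272; C = 594 / 452 ≈ 1.314; D = 433 / 349 ≈ 1.241.
|Δ from 1.250|: A 0.094; B 0.022; C 0.064; D 0.009.

D, B, C, A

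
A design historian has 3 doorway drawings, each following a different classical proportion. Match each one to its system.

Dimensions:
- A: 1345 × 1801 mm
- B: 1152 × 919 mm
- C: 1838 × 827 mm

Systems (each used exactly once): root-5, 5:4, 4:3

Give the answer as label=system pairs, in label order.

A=4:3, B=5:4, C=root-5

A = 1801/1345 ≈ 1.339 → 4:3 (1.333)
B = 1152/919 ≈ 1.254 → 5:4 (1.250)
C = 1838/827 ≈ 2.222 → root-5 (2.236)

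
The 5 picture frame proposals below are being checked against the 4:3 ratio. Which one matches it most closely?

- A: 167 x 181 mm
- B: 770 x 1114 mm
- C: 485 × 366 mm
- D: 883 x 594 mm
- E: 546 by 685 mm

Target 4:3 ≈ 1.333.
A: 1.084 (Δ0.249)  B: 1.447 (Δ0.114)  C: 1.325 (Δ0.008)  D: 1.487 (Δ0.154)  E: 1.255 (Δ0.078)

C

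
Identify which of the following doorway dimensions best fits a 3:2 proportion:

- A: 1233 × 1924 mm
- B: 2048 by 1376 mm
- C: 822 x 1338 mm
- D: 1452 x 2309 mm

B

Ratios (long/short): A ≈ 1.560; B ≈ 1.488; C ≈ 1.628; D ≈ 1.590.
3:2 ≈ 1.500; option B is nearest (Δ 0.012).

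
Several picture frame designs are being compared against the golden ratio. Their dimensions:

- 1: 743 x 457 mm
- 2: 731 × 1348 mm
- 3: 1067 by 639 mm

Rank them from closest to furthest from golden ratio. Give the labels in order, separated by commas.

1, 3, 2

1: 743/457 ≈ 1.626 → |1.626 − 1.618| = 0.008
2: 1348/731 ≈ 1.844 → |1.844 − 1.618| = 0.226
3: 1067/639 ≈ 1.670 → |1.670 − 1.618| = 0.052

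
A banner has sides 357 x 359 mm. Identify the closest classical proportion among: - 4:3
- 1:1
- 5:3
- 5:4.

Ratio = 359 / 357 ≈ 1.006.
Distances: 4:3 1.333 (Δ 0.327); 1:1 1.000 (Δ 0.006); 5:3 1.667 (Δ 0.661); 5:4 1.250 (Δ 0.244).

1:1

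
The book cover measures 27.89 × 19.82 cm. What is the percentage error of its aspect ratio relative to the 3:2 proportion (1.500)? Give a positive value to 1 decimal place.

6.2%

Ratio = 27.89 / 19.82 ≈ 1.4072.
Ideal 3:2 = 1.5000. |1.4072 − 1.5000| / 1.5000 ≈ 6.19% → 6.2%.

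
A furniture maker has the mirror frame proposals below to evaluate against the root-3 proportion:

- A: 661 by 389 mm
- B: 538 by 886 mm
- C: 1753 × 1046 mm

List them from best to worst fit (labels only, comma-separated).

Ratios: A = 661 / 389 ≈ 1.699; B = 886 / 538 ≈ 1.647; C = 1753 / 1046 ≈ 1.676.
|Δ from 1.732|: A 0.033; B 0.085; C 0.056.

A, C, B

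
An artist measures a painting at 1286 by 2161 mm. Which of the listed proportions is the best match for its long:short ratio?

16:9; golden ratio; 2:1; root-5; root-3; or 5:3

5:3

2161/1286 ≈ 1.680. Nearest candidates are 5:3 (1.667, off by 0.013) and root-3 (1.732, off by 0.052).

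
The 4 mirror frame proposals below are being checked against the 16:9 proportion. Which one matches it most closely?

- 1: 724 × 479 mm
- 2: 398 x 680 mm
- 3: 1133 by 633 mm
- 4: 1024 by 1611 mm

3

Target 16:9 ≈ 1.778.
1: 1.511 (Δ0.267)  2: 1.709 (Δ0.069)  3: 1.790 (Δ0.012)  4: 1.573 (Δ0.205)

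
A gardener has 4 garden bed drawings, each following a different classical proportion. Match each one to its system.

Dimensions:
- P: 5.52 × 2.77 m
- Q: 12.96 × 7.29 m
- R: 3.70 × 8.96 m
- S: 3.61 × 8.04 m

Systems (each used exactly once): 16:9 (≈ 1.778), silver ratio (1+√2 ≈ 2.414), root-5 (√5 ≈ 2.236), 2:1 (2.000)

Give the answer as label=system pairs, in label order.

P = 5.52/2.77 ≈ 1.993 → 2:1 (2.000)
Q = 12.96/7.29 ≈ 1.778 → 16:9 (1.778)
R = 8.96/3.70 ≈ 2.422 → silver ratio (2.414)
S = 8.04/3.61 ≈ 2.227 → root-5 (2.236)

P=2:1, Q=16:9, R=silver ratio, S=root-5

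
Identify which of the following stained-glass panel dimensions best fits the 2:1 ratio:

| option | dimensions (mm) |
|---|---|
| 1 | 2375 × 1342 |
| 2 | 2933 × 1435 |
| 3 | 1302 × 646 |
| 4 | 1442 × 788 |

3

Ratios (long/short): 1 ≈ 1.770; 2 ≈ 2.044; 3 ≈ 2.015; 4 ≈ 1.830.
2:1 ≈ 2.000; option 3 is nearest (Δ 0.015).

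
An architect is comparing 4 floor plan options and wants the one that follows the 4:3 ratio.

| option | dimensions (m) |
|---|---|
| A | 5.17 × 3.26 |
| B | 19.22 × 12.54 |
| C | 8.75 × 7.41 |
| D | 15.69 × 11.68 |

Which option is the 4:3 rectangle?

Target 4:3 ≈ 1.333.
A: 1.586 (Δ0.253)  B: 1.533 (Δ0.200)  C: 1.181 (Δ0.152)  D: 1.343 (Δ0.010)

D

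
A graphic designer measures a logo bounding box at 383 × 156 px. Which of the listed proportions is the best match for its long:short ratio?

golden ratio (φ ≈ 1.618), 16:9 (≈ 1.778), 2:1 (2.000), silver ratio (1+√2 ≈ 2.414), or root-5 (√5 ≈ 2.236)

383/156 ≈ 2.455. Nearest candidates are silver ratio (2.414, off by 0.041) and root-5 (2.236, off by 0.219).

silver ratio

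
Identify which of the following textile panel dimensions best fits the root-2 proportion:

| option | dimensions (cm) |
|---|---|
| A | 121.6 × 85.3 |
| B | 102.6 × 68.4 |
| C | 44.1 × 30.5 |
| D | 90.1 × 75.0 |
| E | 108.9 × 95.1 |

Ratios (long/short): A ≈ 1.426; B ≈ 1.500; C ≈ 1.446; D ≈ 1.201; E ≈ 1.145.
root-2 ≈ 1.414; option A is nearest (Δ 0.012).

A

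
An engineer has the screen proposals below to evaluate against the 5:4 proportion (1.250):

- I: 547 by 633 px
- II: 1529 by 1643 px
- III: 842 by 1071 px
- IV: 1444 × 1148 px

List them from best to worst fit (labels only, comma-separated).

IV, III, I, II

Ratios: I = 633 / 547 ≈ 1.157; II = 1643 / 1529 ≈ 1.075; III = 1071 / 842 ≈ 1.272; IV = 1444 / 1148 ≈ 1.258.
|Δ from 1.250|: I 0.093; II 0.175; III 0.022; IV 0.008.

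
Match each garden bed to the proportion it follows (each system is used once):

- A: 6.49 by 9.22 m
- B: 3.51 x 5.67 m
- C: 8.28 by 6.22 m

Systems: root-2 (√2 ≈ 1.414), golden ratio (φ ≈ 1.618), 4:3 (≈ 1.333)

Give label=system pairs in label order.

Ratios: A ≈ 1.421; B ≈ 1.615; C ≈ 1.331.
Targets: root-2 ≈ 1.414; golden ratio ≈ 1.618; 4:3 ≈ 1.333.

A=root-2, B=golden ratio, C=4:3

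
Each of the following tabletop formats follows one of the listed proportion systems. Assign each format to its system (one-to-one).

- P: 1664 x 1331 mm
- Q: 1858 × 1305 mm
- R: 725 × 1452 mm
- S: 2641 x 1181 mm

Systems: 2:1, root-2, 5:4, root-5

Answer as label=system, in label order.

P=5:4, Q=root-2, R=2:1, S=root-5

P = 1664/1331 ≈ 1.250 → 5:4 (1.250)
Q = 1858/1305 ≈ 1.424 → root-2 (1.414)
R = 1452/725 ≈ 2.003 → 2:1 (2.000)
S = 2641/1181 ≈ 2.236 → root-5 (2.236)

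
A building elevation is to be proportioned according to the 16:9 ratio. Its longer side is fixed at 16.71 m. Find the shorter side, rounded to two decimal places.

9.40 m

16:9 ≈ 1.77778.
Shorter side = 16.71 ÷ 1.77778 ≈ 9.3994 → 9.40 m.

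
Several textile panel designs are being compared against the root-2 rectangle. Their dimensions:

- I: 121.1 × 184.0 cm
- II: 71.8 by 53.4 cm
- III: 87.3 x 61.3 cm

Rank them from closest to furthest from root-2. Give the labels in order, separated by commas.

III, II, I

Ratios: I = 184.0 / 121.1 ≈ 1.519; II = 71.8 / 53.4 ≈ 1.345; III = 87.3 / 61.3 ≈ 1.424.
|Δ from 1.414|: I 0.105; II 0.069; III 0.010.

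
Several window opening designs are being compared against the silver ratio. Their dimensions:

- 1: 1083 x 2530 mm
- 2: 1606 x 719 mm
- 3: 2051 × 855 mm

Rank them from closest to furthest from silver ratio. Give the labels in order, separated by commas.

3, 1, 2

Ratios: 1 = 2530 / 1083 ≈ 2.336; 2 = 1606 / 719 ≈ 2.234; 3 = 2051 / 855 ≈ 2.399.
|Δ from 2.414|: 1 0.078; 2 0.180; 3 0.015.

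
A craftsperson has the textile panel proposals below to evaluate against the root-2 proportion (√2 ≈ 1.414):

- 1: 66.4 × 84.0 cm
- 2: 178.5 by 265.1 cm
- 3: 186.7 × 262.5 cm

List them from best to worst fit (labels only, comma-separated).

3, 2, 1

Ratios: 1 = 84.0 / 66.4 ≈ 1.265; 2 = 265.1 / 178.5 ≈ 1.485; 3 = 262.5 / 186.7 ≈ 1.406.
|Δ from 1.414|: 1 0.149; 2 0.071; 3 0.008.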